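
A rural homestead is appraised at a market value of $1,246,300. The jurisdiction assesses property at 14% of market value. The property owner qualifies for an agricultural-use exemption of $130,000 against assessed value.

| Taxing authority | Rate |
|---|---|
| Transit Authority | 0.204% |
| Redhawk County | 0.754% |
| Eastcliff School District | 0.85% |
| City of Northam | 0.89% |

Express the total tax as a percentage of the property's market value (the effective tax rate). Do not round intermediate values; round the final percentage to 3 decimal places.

0.096%

Assessed value = $1,246,300 × 0.14 = $174,482
Taxable value = $174,482 − $130,000 = $44,482
Transit Authority: $44,482 × 0.00204 = $90.74328
Redhawk County: $44,482 × 0.00754 = $335.39428
Eastcliff School District: $44,482 × 0.0085 = $378.097
City of Northam: $44,482 × 0.0089 = $395.8898
Total tax = $1,200.12436
Effective rate = $1,200.12436 ÷ $1,246,300 = 0.096% of market value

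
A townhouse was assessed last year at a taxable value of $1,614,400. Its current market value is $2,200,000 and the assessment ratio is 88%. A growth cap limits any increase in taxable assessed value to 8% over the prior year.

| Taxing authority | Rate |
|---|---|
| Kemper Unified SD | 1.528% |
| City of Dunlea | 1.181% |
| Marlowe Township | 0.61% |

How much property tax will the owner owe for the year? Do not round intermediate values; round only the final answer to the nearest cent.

$57,868.49

Uncapped assessed value = $2,200,000 × 0.88 = $1,936,000
Cap limit = $1,614,400 × 1.08 = $1,743,552
Taxable assessed value = min($1,936,000, $1,743,552) = $1,743,552 (cap binds)
Kemper Unified SD: $1,743,552 × 0.01528 = $26,641.47456
City of Dunlea: $1,743,552 × 0.01181 = $20,591.34912
Marlowe Township: $1,743,552 × 0.0061 = $10,635.6672
Total = $57,868.49088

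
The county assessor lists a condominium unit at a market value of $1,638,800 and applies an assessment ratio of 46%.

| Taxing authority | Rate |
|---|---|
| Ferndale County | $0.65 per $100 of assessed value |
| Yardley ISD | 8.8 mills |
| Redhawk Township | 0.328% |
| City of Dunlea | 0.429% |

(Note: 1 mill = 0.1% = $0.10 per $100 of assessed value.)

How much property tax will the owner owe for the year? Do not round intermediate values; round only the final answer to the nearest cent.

$17,240.50

Assessed value = $1,638,800 × 0.46 = $753,848
Ferndale County: $753,848 × 0.0065 = $4,900.012
Yardley ISD: $753,848 × 0.0088 = $6,633.8624
Redhawk Township: $753,848 × 0.00328 = $2,472.62144
City of Dunlea: $753,848 × 0.00429 = $3,234.00792
Total = $17,240.50376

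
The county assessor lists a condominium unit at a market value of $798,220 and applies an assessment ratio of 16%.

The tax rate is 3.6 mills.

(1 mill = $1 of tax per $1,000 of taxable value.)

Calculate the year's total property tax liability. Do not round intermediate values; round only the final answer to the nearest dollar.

$460

Assessed value = $798,220 × 0.16 = $127,715.2
Tax = $127,715.2 × 0.0036 = $459.77472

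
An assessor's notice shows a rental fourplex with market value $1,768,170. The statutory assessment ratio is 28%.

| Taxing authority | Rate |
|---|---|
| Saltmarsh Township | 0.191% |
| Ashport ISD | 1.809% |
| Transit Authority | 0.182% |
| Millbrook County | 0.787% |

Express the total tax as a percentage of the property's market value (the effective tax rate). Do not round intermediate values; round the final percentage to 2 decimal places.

0.83%

Assessed value = $1,768,170 × 0.28 = $495,087.6
Saltmarsh Township: $495,087.6 × 0.00191 = $945.617316
Ashport ISD: $495,087.6 × 0.01809 = $8,956.134684
Transit Authority: $495,087.6 × 0.00182 = $901.059432
Millbrook County: $495,087.6 × 0.00787 = $3,896.339412
Total tax = $14,699.150844
Effective rate = $14,699.150844 ÷ $1,768,170 = 0.83% of market value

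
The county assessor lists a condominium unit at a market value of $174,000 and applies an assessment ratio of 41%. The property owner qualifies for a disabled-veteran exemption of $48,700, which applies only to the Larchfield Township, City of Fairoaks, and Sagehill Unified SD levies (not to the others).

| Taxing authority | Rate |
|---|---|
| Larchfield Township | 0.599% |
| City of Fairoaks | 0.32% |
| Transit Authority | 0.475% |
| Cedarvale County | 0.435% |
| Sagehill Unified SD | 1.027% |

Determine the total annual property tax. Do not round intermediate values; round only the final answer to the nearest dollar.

Assessed value = $174,000 × 0.41 = $71,340
Larchfield Township: ($71,340 − $48,700) × 0.00599 = $22,640 × 0.00599 = $135.6136
City of Fairoaks: ($71,340 − $48,700) × 0.0032 = $22,640 × 0.0032 = $72.448
Transit Authority: $71,340 × 0.00475 = $338.865
Cedarvale County: $71,340 × 0.00435 = $310.329
Sagehill Unified SD: ($71,340 − $48,700) × 0.01027 = $22,640 × 0.01027 = $232.5128
Total = $1,089.7684

$1,090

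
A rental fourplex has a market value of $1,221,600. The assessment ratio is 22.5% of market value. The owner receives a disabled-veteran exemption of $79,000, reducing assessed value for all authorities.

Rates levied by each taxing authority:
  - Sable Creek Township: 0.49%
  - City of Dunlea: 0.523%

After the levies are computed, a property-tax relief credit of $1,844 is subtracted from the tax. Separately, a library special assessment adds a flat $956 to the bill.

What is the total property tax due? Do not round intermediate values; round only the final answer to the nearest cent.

$1,096.06

Assessed value = $1,221,600 × 0.225 = $274,860
Taxable value = $274,860 − $79,000 = $195,860
Sable Creek Township: $195,860 × 0.0049 = $959.714
City of Dunlea: $195,860 × 0.00523 = $1,024.3478
Levies subtotal = $1,984.0618
After credit = $1,984.0618 − $1,844 = $140.0618
Total = $140.0618 + $956 = $1,096.0618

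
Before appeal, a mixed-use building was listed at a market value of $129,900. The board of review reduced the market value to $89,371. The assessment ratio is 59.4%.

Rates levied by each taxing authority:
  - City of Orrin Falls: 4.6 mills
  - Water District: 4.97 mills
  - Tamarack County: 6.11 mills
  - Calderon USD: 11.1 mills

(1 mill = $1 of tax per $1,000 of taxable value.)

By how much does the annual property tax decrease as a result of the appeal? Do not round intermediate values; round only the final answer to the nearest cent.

Old assessed value = $129,900 × 0.594 = $77,160.6
New assessed value = $89,371 × 0.594 = $53,086.374
Combined rate = 0.0046 + 0.00497 + 0.00611 + 0.0111 = 0.02678
Old tax = $77,160.6 × 0.02678 = $2,066.360868
New tax = $53,086.374 × 0.02678 = $1,421.65309572
Reduction = $2,066.360868 − $1,421.65309572 = $644.70777228

$644.71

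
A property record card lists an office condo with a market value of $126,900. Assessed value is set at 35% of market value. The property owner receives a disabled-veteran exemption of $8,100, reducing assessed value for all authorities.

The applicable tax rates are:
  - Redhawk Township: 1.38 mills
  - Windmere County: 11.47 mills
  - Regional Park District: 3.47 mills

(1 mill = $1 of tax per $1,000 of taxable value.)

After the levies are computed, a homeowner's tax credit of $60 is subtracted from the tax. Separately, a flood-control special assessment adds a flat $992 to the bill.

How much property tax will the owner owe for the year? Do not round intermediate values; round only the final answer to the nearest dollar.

$1,525

Assessed value = $126,900 × 0.35 = $44,415
Taxable value = $44,415 − $8,100 = $36,315
Redhawk Township: $36,315 × 0.00138 = $50.1147
Windmere County: $36,315 × 0.01147 = $416.53305
Regional Park District: $36,315 × 0.00347 = $126.01305
Levies subtotal = $592.6608
After credit = $592.6608 − $60 = $532.6608
Total = $532.6608 + $992 = $1,524.6608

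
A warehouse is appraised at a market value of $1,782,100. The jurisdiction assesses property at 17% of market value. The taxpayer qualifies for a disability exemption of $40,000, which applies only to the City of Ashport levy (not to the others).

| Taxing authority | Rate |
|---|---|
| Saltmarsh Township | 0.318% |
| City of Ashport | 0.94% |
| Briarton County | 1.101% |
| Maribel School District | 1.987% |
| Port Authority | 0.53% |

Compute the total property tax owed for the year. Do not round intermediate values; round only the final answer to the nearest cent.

$14,396.18

Assessed value = $1,782,100 × 0.17 = $302,957
Saltmarsh Township: $302,957 × 0.00318 = $963.40326
City of Ashport: ($302,957 − $40,000) × 0.0094 = $262,957 × 0.0094 = $2,471.7958
Briarton County: $302,957 × 0.01101 = $3,335.55657
Maribel School District: $302,957 × 0.01987 = $6,019.75559
Port Authority: $302,957 × 0.0053 = $1,605.6721
Total = $14,396.18332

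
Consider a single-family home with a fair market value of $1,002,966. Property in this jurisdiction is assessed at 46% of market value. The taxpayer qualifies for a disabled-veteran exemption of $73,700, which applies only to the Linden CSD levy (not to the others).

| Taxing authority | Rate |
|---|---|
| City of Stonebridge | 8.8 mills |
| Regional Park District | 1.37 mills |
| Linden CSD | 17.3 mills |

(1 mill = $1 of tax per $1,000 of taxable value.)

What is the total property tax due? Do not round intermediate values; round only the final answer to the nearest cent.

$11,398.67

Assessed value = $1,002,966 × 0.46 = $461,364.36
City of Stonebridge: $461,364.36 × 0.0088 = $4,060.006368
Regional Park District: $461,364.36 × 0.00137 = $632.0691732
Linden CSD: ($461,364.36 − $73,700) × 0.0173 = $387,664.36 × 0.0173 = $6,706.593428
Total = $11,398.6689692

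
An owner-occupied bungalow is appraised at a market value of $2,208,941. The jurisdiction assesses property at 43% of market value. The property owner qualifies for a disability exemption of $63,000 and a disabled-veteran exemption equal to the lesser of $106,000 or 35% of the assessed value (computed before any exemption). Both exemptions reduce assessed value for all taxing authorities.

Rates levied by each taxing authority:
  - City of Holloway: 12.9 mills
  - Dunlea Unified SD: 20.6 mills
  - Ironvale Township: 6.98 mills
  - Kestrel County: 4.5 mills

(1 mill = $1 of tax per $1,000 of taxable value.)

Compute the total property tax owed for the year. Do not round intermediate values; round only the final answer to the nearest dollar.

Assessed value = $2,208,941 × 0.43 = $949,844.63
Disabled-veteran exemption = min($106,000, 35% × $949,844.63) = min($106,000, $332,445.6205) = $106,000 (dollar cap binds)
Taxable value = $949,844.63 − $63,000 − $106,000 = $780,844.63
City of Holloway: $780,844.63 × 0.0129 = $10,072.895727
Dunlea Unified SD: $780,844.63 × 0.0206 = $16,085.399378
Ironvale Township: $780,844.63 × 0.00698 = $5,450.2955174
Kestrel County: $780,844.63 × 0.0045 = $3,513.800835
Total = $35,122.3914574

$35,122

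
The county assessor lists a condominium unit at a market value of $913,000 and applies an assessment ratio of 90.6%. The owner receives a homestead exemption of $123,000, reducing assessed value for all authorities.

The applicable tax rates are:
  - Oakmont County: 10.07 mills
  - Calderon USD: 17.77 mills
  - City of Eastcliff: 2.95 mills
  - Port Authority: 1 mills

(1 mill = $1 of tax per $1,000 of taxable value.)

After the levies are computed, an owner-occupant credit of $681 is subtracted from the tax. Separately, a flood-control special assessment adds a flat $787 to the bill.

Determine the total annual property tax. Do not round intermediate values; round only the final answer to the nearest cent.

$22,491.82

Assessed value = $913,000 × 0.906 = $827,178
Taxable value = $827,178 − $123,000 = $704,178
Oakmont County: $704,178 × 0.01007 = $7,091.07246
Calderon USD: $704,178 × 0.01777 = $12,513.24306
City of Eastcliff: $704,178 × 0.00295 = $2,077.3251
Port Authority: $704,178 × 0.001 = $704.178
Levies subtotal = $22,385.81862
After credit = $22,385.81862 − $681 = $21,704.81862
Total = $21,704.81862 + $787 = $22,491.81862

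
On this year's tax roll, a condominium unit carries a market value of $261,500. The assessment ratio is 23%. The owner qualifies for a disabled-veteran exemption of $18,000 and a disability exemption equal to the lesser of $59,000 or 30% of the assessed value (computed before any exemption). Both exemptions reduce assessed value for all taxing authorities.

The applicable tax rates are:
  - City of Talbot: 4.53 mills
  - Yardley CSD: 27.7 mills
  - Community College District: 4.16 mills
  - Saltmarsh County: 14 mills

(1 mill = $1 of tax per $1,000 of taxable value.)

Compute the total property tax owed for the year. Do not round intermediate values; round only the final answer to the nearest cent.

Assessed value = $261,500 × 0.23 = $60,145
Disability exemption = min($59,000, 30% × $60,145) = min($59,000, $18,043.5) = $18,043.5 (percentage binds)
Taxable value = $60,145 − $18,000 − $18,043.5 = $24,101.5
City of Talbot: $24,101.5 × 0.00453 = $109.179795
Yardley CSD: $24,101.5 × 0.0277 = $667.61155
Community College District: $24,101.5 × 0.00416 = $100.26224
Saltmarsh County: $24,101.5 × 0.014 = $337.421
Total = $1,214.474585

$1,214.47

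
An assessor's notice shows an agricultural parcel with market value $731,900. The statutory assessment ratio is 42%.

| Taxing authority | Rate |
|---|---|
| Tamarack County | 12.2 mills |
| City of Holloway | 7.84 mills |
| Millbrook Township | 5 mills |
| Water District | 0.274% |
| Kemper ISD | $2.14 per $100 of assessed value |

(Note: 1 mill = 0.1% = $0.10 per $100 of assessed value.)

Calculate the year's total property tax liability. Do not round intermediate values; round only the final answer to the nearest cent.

$15,117.83

Assessed value = $731,900 × 0.42 = $307,398
Tamarack County: $307,398 × 0.0122 = $3,750.2556
City of Holloway: $307,398 × 0.00784 = $2,410.00032
Millbrook Township: $307,398 × 0.005 = $1,536.99
Water District: $307,398 × 0.00274 = $842.27052
Kemper ISD: $307,398 × 0.0214 = $6,578.3172
Total = $15,117.83364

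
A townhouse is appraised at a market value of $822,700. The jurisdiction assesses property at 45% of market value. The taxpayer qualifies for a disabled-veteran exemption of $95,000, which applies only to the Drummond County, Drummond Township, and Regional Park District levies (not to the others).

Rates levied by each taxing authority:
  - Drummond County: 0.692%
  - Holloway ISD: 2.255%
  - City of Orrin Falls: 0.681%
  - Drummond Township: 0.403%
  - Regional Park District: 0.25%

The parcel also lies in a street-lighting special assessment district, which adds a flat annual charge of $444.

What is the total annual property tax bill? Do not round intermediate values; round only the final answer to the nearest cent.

Assessed value = $822,700 × 0.45 = $370,215
Drummond County: ($370,215 − $95,000) × 0.00692 = $275,215 × 0.00692 = $1,904.4878
Holloway ISD: $370,215 × 0.02255 = $8,348.34825
City of Orrin Falls: $370,215 × 0.00681 = $2,521.16415
Drummond Township: ($370,215 − $95,000) × 0.00403 = $275,215 × 0.00403 = $1,109.11645
Regional Park District: ($370,215 − $95,000) × 0.0025 = $275,215 × 0.0025 = $688.0375
Levies subtotal = $14,571.15415
Total = $14,571.15415 + $444 = $15,015.15415

$15,015.15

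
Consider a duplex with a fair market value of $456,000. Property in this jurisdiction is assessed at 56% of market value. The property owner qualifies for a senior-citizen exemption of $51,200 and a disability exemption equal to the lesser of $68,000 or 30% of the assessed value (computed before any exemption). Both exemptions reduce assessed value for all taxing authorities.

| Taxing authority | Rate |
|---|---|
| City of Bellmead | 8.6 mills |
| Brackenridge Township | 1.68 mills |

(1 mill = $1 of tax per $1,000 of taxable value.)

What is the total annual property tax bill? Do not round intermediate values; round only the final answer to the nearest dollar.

Assessed value = $456,000 × 0.56 = $255,360
Disability exemption = min($68,000, 30% × $255,360) = min($68,000, $76,608) = $68,000 (dollar cap binds)
Taxable value = $255,360 − $51,200 − $68,000 = $136,160
City of Bellmead: $136,160 × 0.0086 = $1,170.976
Brackenridge Township: $136,160 × 0.00168 = $228.7488
Total = $1,399.7248

$1,400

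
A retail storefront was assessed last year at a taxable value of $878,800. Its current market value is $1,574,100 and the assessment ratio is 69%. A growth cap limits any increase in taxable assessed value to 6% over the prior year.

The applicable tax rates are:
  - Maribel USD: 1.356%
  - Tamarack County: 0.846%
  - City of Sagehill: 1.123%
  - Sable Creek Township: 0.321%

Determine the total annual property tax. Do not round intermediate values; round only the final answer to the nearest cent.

Uncapped assessed value = $1,574,100 × 0.69 = $1,086,129
Cap limit = $878,800 × 1.06 = $931,528
Taxable assessed value = min($1,086,129, $931,528) = $931,528 (cap binds)
Maribel USD: $931,528 × 0.01356 = $12,631.51968
Tamarack County: $931,528 × 0.00846 = $7,880.72688
City of Sagehill: $931,528 × 0.01123 = $10,461.05944
Sable Creek Township: $931,528 × 0.00321 = $2,990.20488
Total = $33,963.51088

$33,963.51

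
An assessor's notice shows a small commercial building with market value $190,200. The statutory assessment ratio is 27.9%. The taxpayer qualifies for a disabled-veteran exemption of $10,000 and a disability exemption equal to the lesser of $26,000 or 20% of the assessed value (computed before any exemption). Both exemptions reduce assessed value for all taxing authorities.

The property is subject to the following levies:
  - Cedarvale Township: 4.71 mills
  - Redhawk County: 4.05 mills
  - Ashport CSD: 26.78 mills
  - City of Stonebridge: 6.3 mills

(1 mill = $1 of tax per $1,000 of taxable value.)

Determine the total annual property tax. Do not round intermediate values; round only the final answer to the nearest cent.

Assessed value = $190,200 × 0.279 = $53,065.8
Disability exemption = min($26,000, 20% × $53,065.8) = min($26,000, $10,613.16) = $10,613.16 (percentage binds)
Taxable value = $53,065.8 − $10,000 − $10,613.16 = $32,452.64
Cedarvale Township: $32,452.64 × 0.00471 = $152.8519344
Redhawk County: $32,452.64 × 0.00405 = $131.433192
Ashport CSD: $32,452.64 × 0.02678 = $869.0816992
City of Stonebridge: $32,452.64 × 0.0063 = $204.451632
Total = $1,357.8184576

$1,357.82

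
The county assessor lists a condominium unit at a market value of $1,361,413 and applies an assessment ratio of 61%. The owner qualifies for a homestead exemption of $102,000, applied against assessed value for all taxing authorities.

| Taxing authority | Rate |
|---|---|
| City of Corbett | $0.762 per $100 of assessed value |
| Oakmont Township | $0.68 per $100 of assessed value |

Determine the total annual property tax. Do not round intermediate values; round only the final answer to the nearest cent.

$10,504.42

Assessed value = $1,361,413 × 0.61 = $830,461.93
Taxable value = $830,461.93 − $102,000 = $728,461.93
City of Corbett: $728,461.93 × 0.00762 = $5,550.8799066
Oakmont Township: $728,461.93 × 0.0068 = $4,953.541124
Total = $5,550.8799066 + $4,953.541124 = $10,504.4210306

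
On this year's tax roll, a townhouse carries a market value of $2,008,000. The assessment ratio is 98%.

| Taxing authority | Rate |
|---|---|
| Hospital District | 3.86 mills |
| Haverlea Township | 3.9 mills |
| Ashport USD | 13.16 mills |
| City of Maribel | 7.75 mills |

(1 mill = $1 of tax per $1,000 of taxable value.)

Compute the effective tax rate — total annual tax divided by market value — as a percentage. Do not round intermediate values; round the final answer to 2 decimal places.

2.81%

Assessed value = $2,008,000 × 0.98 = $1,967,840
Hospital District: $1,967,840 × 0.00386 = $7,595.8624
Haverlea Township: $1,967,840 × 0.0039 = $7,674.576
Ashport USD: $1,967,840 × 0.01316 = $25,896.7744
City of Maribel: $1,967,840 × 0.00775 = $15,250.76
Total tax = $56,417.9728
Effective rate = $56,417.9728 ÷ $2,008,000 = 2.81% of market value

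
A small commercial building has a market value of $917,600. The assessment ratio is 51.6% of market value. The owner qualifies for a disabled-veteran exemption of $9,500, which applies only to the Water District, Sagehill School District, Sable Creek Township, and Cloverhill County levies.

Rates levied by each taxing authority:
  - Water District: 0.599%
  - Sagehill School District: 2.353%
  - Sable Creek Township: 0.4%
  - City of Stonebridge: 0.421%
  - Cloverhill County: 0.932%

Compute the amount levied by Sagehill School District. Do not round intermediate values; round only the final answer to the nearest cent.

$10,917.49

Assessed value = $917,600 × 0.516 = $473,481.6
Sagehill School District taxable value = $473,481.6 − $9,500 = $463,981.6
Sagehill School District levy = $463,981.6 × 0.02353 = $10,917.487048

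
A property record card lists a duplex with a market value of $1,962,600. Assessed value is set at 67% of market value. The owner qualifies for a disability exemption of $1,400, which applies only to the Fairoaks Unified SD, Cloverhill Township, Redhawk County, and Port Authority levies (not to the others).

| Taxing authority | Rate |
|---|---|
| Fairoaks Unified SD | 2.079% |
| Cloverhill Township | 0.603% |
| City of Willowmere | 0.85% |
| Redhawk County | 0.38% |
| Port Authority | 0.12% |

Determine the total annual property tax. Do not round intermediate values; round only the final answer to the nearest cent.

Assessed value = $1,962,600 × 0.67 = $1,314,942
Fairoaks Unified SD: ($1,314,942 − $1,400) × 0.02079 = $1,313,542 × 0.02079 = $27,308.53818
Cloverhill Township: ($1,314,942 − $1,400) × 0.00603 = $1,313,542 × 0.00603 = $7,920.65826
City of Willowmere: $1,314,942 × 0.0085 = $11,177.007
Redhawk County: ($1,314,942 − $1,400) × 0.0038 = $1,313,542 × 0.0038 = $4,991.4596
Port Authority: ($1,314,942 − $1,400) × 0.0012 = $1,313,542 × 0.0012 = $1,576.2504
Total = $52,973.91344

$52,973.91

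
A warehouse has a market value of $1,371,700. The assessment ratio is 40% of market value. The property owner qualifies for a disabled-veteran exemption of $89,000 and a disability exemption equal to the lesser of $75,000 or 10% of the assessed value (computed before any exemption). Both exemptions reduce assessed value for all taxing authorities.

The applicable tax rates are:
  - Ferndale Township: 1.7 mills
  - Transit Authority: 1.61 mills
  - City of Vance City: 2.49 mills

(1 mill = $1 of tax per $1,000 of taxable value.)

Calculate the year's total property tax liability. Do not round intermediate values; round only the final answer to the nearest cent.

$2,347.91

Assessed value = $1,371,700 × 0.4 = $548,680
Disability exemption = min($75,000, 10% × $548,680) = min($75,000, $54,868) = $54,868 (percentage binds)
Taxable value = $548,680 − $89,000 − $54,868 = $404,812
Ferndale Township: $404,812 × 0.0017 = $688.1804
Transit Authority: $404,812 × 0.00161 = $651.74732
City of Vance City: $404,812 × 0.00249 = $1,007.98188
Total = $2,347.9096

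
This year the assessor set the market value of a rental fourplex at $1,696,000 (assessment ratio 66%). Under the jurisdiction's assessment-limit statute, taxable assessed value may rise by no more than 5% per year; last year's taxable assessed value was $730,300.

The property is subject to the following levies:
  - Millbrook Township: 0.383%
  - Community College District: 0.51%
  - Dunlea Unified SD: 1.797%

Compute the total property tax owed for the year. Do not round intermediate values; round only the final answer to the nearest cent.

$20,627.32

Uncapped assessed value = $1,696,000 × 0.66 = $1,119,360
Cap limit = $730,300 × 1.05 = $766,815
Taxable assessed value = min($1,119,360, $766,815) = $766,815 (cap binds)
Millbrook Township: $766,815 × 0.00383 = $2,936.90145
Community College District: $766,815 × 0.0051 = $3,910.7565
Dunlea Unified SD: $766,815 × 0.01797 = $13,779.66555
Total = $20,627.3235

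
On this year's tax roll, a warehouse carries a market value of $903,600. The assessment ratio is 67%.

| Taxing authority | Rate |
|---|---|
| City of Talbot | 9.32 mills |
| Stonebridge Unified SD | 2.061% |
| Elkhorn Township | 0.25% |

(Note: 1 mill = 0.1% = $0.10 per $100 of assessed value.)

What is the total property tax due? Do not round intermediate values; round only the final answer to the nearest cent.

Assessed value = $903,600 × 0.67 = $605,412
City of Talbot: $605,412 × 0.00932 = $5,642.43984
Stonebridge Unified SD: $605,412 × 0.02061 = $12,477.54132
Elkhorn Township: $605,412 × 0.0025 = $1,513.53
Total = $19,633.51116

$19,633.51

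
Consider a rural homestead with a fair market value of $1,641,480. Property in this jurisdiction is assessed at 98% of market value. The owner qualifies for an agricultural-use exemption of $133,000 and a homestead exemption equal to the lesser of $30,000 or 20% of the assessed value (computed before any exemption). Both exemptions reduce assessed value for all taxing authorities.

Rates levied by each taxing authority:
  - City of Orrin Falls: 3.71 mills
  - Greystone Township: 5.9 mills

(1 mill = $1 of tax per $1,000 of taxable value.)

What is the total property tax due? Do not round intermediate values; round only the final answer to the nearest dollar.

Assessed value = $1,641,480 × 0.98 = $1,608,650.4
Homestead exemption = min($30,000, 20% × $1,608,650.4) = min($30,000, $321,730.08) = $30,000 (dollar cap binds)
Taxable value = $1,608,650.4 − $133,000 − $30,000 = $1,445,650.4
City of Orrin Falls: $1,445,650.4 × 0.00371 = $5,363.362984
Greystone Township: $1,445,650.4 × 0.0059 = $8,529.33736
Total = $13,892.700344

$13,893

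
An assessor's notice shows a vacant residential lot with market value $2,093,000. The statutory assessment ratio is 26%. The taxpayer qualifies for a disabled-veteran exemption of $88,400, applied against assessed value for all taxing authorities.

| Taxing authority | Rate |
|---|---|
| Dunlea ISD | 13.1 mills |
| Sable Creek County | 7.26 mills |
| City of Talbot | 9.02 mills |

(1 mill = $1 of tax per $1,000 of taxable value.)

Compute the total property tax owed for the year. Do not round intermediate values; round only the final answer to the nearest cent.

$13,390.82

Assessed value = $2,093,000 × 0.26 = $544,180
Taxable value = $544,180 − $88,400 = $455,780
Dunlea ISD: $455,780 × 0.0131 = $5,970.718
Sable Creek County: $455,780 × 0.00726 = $3,308.9628
City of Talbot: $455,780 × 0.00902 = $4,111.1356
Total = $5,970.718 + $3,308.9628 + $4,111.1356 = $13,390.8164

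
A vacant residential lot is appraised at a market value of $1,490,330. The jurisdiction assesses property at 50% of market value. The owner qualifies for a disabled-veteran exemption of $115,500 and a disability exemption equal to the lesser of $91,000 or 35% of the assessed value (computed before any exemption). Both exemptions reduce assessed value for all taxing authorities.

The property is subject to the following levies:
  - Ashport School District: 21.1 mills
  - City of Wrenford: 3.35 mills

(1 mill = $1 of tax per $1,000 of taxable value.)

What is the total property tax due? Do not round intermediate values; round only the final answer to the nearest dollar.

Assessed value = $1,490,330 × 0.5 = $745,165
Disability exemption = min($91,000, 35% × $745,165) = min($91,000, $260,807.75) = $91,000 (dollar cap binds)
Taxable value = $745,165 − $115,500 − $91,000 = $538,665
Ashport School District: $538,665 × 0.0211 = $11,365.8315
City of Wrenford: $538,665 × 0.00335 = $1,804.52775
Total = $13,170.35925

$13,170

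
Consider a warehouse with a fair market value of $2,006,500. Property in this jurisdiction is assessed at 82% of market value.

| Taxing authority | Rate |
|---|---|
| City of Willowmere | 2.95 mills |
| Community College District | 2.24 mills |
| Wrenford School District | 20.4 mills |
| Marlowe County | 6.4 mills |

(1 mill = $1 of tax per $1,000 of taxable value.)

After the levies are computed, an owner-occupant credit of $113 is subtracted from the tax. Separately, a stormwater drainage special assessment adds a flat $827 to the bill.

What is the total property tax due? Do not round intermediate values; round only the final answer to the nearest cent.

$53,348.11

Assessed value = $2,006,500 × 0.82 = $1,645,330
City of Willowmere: $1,645,330 × 0.00295 = $4,853.7235
Community College District: $1,645,330 × 0.00224 = $3,685.5392
Wrenford School District: $1,645,330 × 0.0204 = $33,564.732
Marlowe County: $1,645,330 × 0.0064 = $10,530.112
Levies subtotal = $52,634.1067
After credit = $52,634.1067 − $113 = $52,521.1067
Total = $52,521.1067 + $827 = $53,348.1067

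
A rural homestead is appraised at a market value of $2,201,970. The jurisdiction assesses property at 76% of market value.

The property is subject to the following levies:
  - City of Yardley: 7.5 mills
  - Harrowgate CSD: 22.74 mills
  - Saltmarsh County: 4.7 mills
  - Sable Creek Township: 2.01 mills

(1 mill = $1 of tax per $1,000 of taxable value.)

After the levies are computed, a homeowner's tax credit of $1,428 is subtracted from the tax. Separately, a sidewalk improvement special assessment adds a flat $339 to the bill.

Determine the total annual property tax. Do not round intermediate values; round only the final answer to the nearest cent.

$60,746.72

Assessed value = $2,201,970 × 0.76 = $1,673,497.2
City of Yardley: $1,673,497.2 × 0.0075 = $12,551.229
Harrowgate CSD: $1,673,497.2 × 0.02274 = $38,055.326328
Saltmarsh County: $1,673,497.2 × 0.0047 = $7,865.43684
Sable Creek Township: $1,673,497.2 × 0.00201 = $3,363.729372
Levies subtotal = $61,835.72154
After credit = $61,835.72154 − $1,428 = $60,407.72154
Total = $60,407.72154 + $339 = $60,746.72154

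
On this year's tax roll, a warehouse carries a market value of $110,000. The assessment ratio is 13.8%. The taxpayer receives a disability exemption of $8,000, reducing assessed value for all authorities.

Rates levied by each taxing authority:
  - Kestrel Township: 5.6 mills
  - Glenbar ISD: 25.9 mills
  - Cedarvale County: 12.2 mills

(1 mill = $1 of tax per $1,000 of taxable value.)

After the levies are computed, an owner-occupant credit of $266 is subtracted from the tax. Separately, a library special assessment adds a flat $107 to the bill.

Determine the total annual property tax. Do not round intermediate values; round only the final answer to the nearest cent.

Assessed value = $110,000 × 0.138 = $15,180
Taxable value = $15,180 − $8,000 = $7,180
Kestrel Township: $7,180 × 0.0056 = $40.208
Glenbar ISD: $7,180 × 0.0259 = $185.962
Cedarvale County: $7,180 × 0.0122 = $87.596
Levies subtotal = $313.766
After credit = $313.766 − $266 = $47.766
Total = $47.766 + $107 = $154.766

$154.77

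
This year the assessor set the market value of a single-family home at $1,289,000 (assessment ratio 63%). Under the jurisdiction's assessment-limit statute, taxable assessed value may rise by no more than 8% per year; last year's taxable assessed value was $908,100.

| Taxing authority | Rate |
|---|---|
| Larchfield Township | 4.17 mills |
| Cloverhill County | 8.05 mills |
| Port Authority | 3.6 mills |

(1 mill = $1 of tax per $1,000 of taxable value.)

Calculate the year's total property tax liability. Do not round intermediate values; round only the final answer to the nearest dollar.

$12,847

Uncapped assessed value = $1,289,000 × 0.63 = $812,070
Cap limit = $908,100 × 1.08 = $980,748
Taxable assessed value = min($812,070, $980,748) = $812,070 (cap does not bind)
Larchfield Township: $812,070 × 0.00417 = $3,386.3319
Cloverhill County: $812,070 × 0.00805 = $6,537.1635
Port Authority: $812,070 × 0.0036 = $2,923.452
Total = $12,846.9474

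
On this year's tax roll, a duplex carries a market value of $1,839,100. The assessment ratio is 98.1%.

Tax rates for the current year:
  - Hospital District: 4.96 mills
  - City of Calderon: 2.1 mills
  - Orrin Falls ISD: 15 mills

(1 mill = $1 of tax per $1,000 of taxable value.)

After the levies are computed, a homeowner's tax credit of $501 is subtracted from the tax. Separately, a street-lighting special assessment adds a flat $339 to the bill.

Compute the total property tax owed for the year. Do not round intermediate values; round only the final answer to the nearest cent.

$39,637.71

Assessed value = $1,839,100 × 0.981 = $1,804,157.1
Hospital District: $1,804,157.1 × 0.00496 = $8,948.619216
City of Calderon: $1,804,157.1 × 0.0021 = $3,788.72991
Orrin Falls ISD: $1,804,157.1 × 0.015 = $27,062.3565
Levies subtotal = $39,799.705626
After credit = $39,799.705626 − $501 = $39,298.705626
Total = $39,298.705626 + $339 = $39,637.705626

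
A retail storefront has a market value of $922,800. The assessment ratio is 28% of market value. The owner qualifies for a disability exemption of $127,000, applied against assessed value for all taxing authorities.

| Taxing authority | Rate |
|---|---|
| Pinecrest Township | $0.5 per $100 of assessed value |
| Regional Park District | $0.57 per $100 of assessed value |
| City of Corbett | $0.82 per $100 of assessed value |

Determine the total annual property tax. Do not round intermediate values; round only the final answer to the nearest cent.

Assessed value = $922,800 × 0.28 = $258,384
Taxable value = $258,384 − $127,000 = $131,384
Pinecrest Township: $131,384 × 0.005 = $656.92
Regional Park District: $131,384 × 0.0057 = $748.8888
City of Corbett: $131,384 × 0.0082 = $1,077.3488
Total = $656.92 + $748.8888 + $1,077.3488 = $2,483.1576

$2,483.16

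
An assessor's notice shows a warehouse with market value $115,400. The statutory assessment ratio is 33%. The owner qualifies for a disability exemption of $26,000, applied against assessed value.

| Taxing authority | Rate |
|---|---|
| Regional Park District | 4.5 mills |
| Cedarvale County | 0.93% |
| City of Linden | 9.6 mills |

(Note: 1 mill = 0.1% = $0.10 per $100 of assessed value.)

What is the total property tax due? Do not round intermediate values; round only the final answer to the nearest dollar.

$283

Assessed value = $115,400 × 0.33 = $38,082
Taxable value = $38,082 − $26,000 = $12,082
Regional Park District: $12,082 × 0.0045 = $54.369
Cedarvale County: $12,082 × 0.0093 = $112.3626
City of Linden: $12,082 × 0.0096 = $115.9872
Total = $282.7188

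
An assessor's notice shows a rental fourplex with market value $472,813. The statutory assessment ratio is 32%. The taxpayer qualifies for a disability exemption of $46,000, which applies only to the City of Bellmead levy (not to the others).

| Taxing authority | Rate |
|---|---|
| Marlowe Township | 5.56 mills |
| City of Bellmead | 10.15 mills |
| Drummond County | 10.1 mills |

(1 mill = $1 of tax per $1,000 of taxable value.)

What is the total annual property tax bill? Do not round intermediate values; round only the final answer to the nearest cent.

Assessed value = $472,813 × 0.32 = $151,300.16
Marlowe Township: $151,300.16 × 0.00556 = $841.2288896
City of Bellmead: ($151,300.16 − $46,000) × 0.01015 = $105,300.16 × 0.01015 = $1,068.796624
Drummond County: $151,300.16 × 0.0101 = $1,528.131616
Total = $3,438.1571296

$3,438.16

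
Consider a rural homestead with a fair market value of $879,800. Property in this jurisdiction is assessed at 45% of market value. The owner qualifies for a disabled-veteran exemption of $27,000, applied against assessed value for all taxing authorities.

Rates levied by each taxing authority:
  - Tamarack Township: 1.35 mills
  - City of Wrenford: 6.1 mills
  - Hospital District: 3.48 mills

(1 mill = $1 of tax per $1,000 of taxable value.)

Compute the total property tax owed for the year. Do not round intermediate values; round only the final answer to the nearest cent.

$4,032.19

Assessed value = $879,800 × 0.45 = $395,910
Taxable value = $395,910 − $27,000 = $368,910
Tamarack Township: $368,910 × 0.00135 = $498.0285
City of Wrenford: $368,910 × 0.0061 = $2,250.351
Hospital District: $368,910 × 0.00348 = $1,283.8068
Total = $498.0285 + $2,250.351 + $1,283.8068 = $4,032.1863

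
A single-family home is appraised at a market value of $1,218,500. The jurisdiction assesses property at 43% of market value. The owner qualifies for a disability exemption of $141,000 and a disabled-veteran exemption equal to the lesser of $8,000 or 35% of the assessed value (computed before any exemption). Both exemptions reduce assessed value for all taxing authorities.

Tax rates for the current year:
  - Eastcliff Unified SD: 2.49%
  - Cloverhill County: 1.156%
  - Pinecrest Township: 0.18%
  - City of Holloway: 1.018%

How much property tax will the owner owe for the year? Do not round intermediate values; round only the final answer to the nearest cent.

Assessed value = $1,218,500 × 0.43 = $523,955
Disabled-veteran exemption = min($8,000, 35% × $523,955) = min($8,000, $183,384.25) = $8,000 (dollar cap binds)
Taxable value = $523,955 − $141,000 − $8,000 = $374,955
Eastcliff Unified SD: $374,955 × 0.0249 = $9,336.3795
Cloverhill County: $374,955 × 0.01156 = $4,334.4798
Pinecrest Township: $374,955 × 0.0018 = $674.919
City of Holloway: $374,955 × 0.01018 = $3,817.0419
Total = $18,162.8202

$18,162.82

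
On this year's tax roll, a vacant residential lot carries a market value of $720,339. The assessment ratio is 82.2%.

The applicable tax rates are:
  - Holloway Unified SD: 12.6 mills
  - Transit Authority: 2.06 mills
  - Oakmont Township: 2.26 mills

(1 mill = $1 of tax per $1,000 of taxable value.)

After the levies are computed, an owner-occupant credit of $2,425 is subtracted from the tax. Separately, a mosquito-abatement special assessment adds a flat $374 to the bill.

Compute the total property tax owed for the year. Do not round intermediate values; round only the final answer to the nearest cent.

$7,967.65

Assessed value = $720,339 × 0.822 = $592,118.658
Holloway Unified SD: $592,118.658 × 0.0126 = $7,460.6950908
Transit Authority: $592,118.658 × 0.00206 = $1,219.76443548
Oakmont Township: $592,118.658 × 0.00226 = $1,338.18816708
Levies subtotal = $10,018.64769336
After credit = $10,018.64769336 − $2,425 = $7,593.64769336
Total = $7,593.64769336 + $374 = $7,967.64769336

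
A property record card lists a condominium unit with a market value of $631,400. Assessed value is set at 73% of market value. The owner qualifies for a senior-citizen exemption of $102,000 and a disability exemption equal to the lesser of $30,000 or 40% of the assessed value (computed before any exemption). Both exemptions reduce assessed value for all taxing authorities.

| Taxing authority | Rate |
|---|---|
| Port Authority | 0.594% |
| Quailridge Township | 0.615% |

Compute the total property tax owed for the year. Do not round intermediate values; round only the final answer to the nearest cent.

Assessed value = $631,400 × 0.73 = $460,922
Disability exemption = min($30,000, 40% × $460,922) = min($30,000, $184,368.8) = $30,000 (dollar cap binds)
Taxable value = $460,922 − $102,000 − $30,000 = $328,922
Port Authority: $328,922 × 0.00594 = $1,953.79668
Quailridge Township: $328,922 × 0.00615 = $2,022.8703
Total = $3,976.66698

$3,976.67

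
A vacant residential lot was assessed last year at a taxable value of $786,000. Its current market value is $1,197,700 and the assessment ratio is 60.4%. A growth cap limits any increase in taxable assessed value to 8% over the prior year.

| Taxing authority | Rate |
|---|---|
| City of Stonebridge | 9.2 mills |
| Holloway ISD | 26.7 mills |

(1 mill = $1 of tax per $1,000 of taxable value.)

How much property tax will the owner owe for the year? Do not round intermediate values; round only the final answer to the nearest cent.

Uncapped assessed value = $1,197,700 × 0.604 = $723,410.8
Cap limit = $786,000 × 1.08 = $848,880
Taxable assessed value = min($723,410.8, $848,880) = $723,410.8 (cap does not bind)
City of Stonebridge: $723,410.8 × 0.0092 = $6,655.37936
Holloway ISD: $723,410.8 × 0.0267 = $19,315.06836
Total = $25,970.44772

$25,970.45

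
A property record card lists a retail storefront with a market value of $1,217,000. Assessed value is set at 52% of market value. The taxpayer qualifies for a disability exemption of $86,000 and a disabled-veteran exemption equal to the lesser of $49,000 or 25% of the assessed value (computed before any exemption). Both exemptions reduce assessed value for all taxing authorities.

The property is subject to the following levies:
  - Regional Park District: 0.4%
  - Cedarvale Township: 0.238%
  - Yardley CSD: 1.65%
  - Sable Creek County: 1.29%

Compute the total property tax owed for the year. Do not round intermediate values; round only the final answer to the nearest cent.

$17,812.72

Assessed value = $1,217,000 × 0.52 = $632,840
Disabled-veteran exemption = min($49,000, 25% × $632,840) = min($49,000, $158,210) = $49,000 (dollar cap binds)
Taxable value = $632,840 − $86,000 − $49,000 = $497,840
Regional Park District: $497,840 × 0.004 = $1,991.36
Cedarvale Township: $497,840 × 0.00238 = $1,184.8592
Yardley CSD: $497,840 × 0.0165 = $8,214.36
Sable Creek County: $497,840 × 0.0129 = $6,422.136
Total = $17,812.7152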